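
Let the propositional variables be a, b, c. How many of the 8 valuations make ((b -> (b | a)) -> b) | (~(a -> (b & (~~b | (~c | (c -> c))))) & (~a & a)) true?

4

Initial set: {(((b -> (b | a)) -> b) | (~(a -> (b & (~~b | (~c | (c -> c))))) & (~a & a)))}.
(((b -> (b | a)) -> b) | (~(a -> (b & (~~b | (~c | (c -> c))))) & (~a & a))): β-rule — branch into ((b -> (b | a)) -> b)  //  (~(a -> (b & (~~b | (~c | (c -> c))))) & (~a & a)).
  branch 1 (add ((b -> (b | a)) -> b)):
    ((b -> (b | a)) -> b): β-rule — branch into ~(b -> (b | a))  //  b.
      branch 1.1 (add ~(b -> (b | a))):
        ~(b -> (b | a)): α-rule — add b, ~(b | a).
        ~(b | a): α-rule — add ~b, ~a.
        × closes — contains both b and ~b.
      branch 1.2 (add b):
        ○ open, literals {b=true}.
  branch 2 (add (~(a -> (b & (~~b | (~c | (c -> c))))) & (~a & a))):
    (~(a -> (b & (~~b | (~c | (c -> c))))) & (~a & a)): α-rule — add ~(a -> (b & (~~b | (~c | (c -> c))))), (~a & a).
    ~(a -> (b & (~~b | (~c | (c -> c))))): α-rule — add a, ~(b & (~~b | (~c | (c -> c)))).
    (~a & a): α-rule — add ~a, a.
    × closes — contains both a and ~a.
2 branches closed, 1 open.
Each open branch fixes some atoms; the unmentioned ones are free. Counting distinct full assignments: branch {b=true} (a, c) contributes 4 new. Total: 4.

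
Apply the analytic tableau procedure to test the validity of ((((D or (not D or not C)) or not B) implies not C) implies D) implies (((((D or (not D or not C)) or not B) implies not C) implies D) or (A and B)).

Valid

Assume the negation and expand:
Initial set: {not (((((D or (not D or not C)) or not B) implies not C) implies D) implies (((((D or (not D or not C)) or not B) implies not C) implies D) or (A and B)))}.
not (((((D or (not D or not C)) or not B) implies not C) implies D) implies (((((D or (not D or not C)) or not B) implies not C) implies D) or (A and B))): α-rule — add ((((D or (not D or not C)) or not B) implies not C) implies D), not (((((D or (not D or not C)) or not B) implies not C) implies D) or (A and B)).
not (((((D or (not D or not C)) or not B) implies not C) implies D) or (A and B)): α-rule — add not ((((D or (not D or not C)) or not B) implies not C) implies D), not (A and B).
not ((((D or (not D or not C)) or not B) implies not C) implies D): α-rule — add (((D or (not D or not C)) or not B) implies not C), not D.
((((D or (not D or not C)) or not B) implies not C) implies D): β-rule — branch into not (((D or (not D or not C)) or not B) implies not C)  //  D.
  branch 1 (add not (((D or (not D or not C)) or not B) implies not C)):
    not (((D or (not D or not C)) or not B) implies not C): α-rule — add ((D or (not D or not C)) or not B), not not C.
    not (A and B): β-rule — branch into not A  //  not B.
      branch 1.1 (add not A):
        (((D or (not D or not C)) or not B) implies not C): β-rule — branch into not ((D or (not D or not C)) or not B)  //  not C.
          branch 1.1.1 (add not ((D or (not D or not C)) or not B)):
            not ((D or (not D or not C)) or not B): α-rule — add not (D or (not D or not C)), not not B.
            not (D or (not D or not C)): α-rule — add not D, not (not D or not C).
            not (not D or not C): α-rule — add not not D, not not C.
            × closes — contains both D and not D.
          branch 1.1.2 (add not C):
            × closes — contains both C and not C.
      branch 1.2 (add not B):
        (((D or (not D or not C)) or not B) implies not C): β-rule — branch into not ((D or (not D or not C)) or not B)  //  not C.
          branch 1.2.1 (add not ((D or (not D or not C)) or not B)):
            not ((D or (not D or not C)) or not B): α-rule — add not (D or (not D or not C)), not not B.
            × closes — contains both B and not B.
          branch 1.2.2 (add not C):
            × closes — contains both C and not C.
  branch 2 (add D):
    × closes — contains both D and not D.
All 5 branches close.
Every branch closed, so the negation is unsatisfiable and the formula is valid.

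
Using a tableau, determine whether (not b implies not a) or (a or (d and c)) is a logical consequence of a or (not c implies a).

Initial set: {(a or (not c implies a)); not ((not b implies not a) or (a or (d and c)))}.
not ((not b implies not a) or (a or (d and c))): α-rule — add not (not b implies not a), not (a or (d and c)).
not (not b implies not a): α-rule — add not b, not not a.
not (a or (d and c)): α-rule — add not a, not (d and c).
× closes — contains both a and not a.
All 1 branch closes.
Every branch closed, so the premises entail the conclusion.

Yes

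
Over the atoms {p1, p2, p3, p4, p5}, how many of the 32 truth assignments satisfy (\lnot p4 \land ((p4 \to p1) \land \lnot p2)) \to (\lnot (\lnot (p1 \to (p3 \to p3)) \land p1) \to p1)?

28

Initial set: {((\lnot p4 \land ((p4 \to p1) \land \lnot p2)) \to (\lnot (\lnot (p1 \to (p3 \to p3)) \land p1) \to p1))}.
((\lnot p4 \land ((p4 \to p1) \land \lnot p2)) \to (\lnot (\lnot (p1 \to (p3 \to p3)) \land p1) \to p1)): β-rule — branch into \lnot (\lnot p4 \land ((p4 \to p1) \land \lnot p2))  //  (\lnot (\lnot (p1 \to (p3 \to p3)) \land p1) \to p1).
  branch 1 (add \lnot (\lnot p4 \land ((p4 \to p1) \land \lnot p2))):
    \lnot (\lnot p4 \land ((p4 \to p1) \land \lnot p2)): β-rule — branch into \lnot \lnot p4  //  \lnot ((p4 \to p1) \land \lnot p2).
      branch 1.1 (add \lnot \lnot p4):
        ○ open, literals {p4=true}.
      branch 1.2 (add \lnot ((p4 \to p1) \land \lnot p2)):
        \lnot ((p4 \to p1) \land \lnot p2): β-rule — branch into \lnot (p4 \to p1)  //  \lnot \lnot p2.
          branch 1.2.1 (add \lnot (p4 \to p1)):
            \lnot (p4 \to p1): α-rule — add p4, \lnot p1.
            ○ open, literals {p1=false, p4=true}.
          branch 1.2.2 (add \lnot \lnot p2):
            ○ open, literals {p2=true}.
  branch 2 (add (\lnot (\lnot (p1 \to (p3 \to p3)) \land p1) \to p1)):
    (\lnot (\lnot (p1 \to (p3 \to p3)) \land p1) \to p1): β-rule — branch into \lnot \lnot (\lnot (p1 \to (p3 \to p3)) \land p1)  //  p1.
      branch 2.1 (add \lnot \lnot (\lnot (p1 \to (p3 \to p3)) \land p1)):
        \lnot \lnot (\lnot (p1 \to (p3 \to p3)) \land p1): α-rule — add \lnot (p1 \to (p3 \to p3)), p1.
        \lnot (p1 \to (p3 \to p3)): α-rule — add p1, \lnot (p3 \to p3).
        \lnot (p3 \to p3): α-rule — add p3, \lnot p3.
        × closes — contains both p3 and \lnot p3.
      branch 2.2 (add p1):
        ○ open, literals {p1=true}.
1 branch closed, 4 open.
Each open branch fixes some atoms; the unmentioned ones are free. Counting distinct full assignments: branch {p4=true} (p1, p2, p3, p5) contributes 16 new; branch {p1=false, p4=true} (p2, p3, p5) contributes 0 new; branch {p2=true} (p1, p3, p4, p5) contributes 8 new; branch {p1=true} (p2, p3, p4, p5) contributes 4 new. Total: 28.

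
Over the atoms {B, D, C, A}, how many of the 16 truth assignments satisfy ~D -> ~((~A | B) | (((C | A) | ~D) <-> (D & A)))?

10

Initial set: {(~D -> ~((~A | B) | (((C | A) | ~D) <-> (D & A))))}.
(~D -> ~((~A | B) | (((C | A) | ~D) <-> (D & A)))): β-rule — branch into ~~D  //  ~((~A | B) | (((C | A) | ~D) <-> (D & A))).
  branch 1 (add ~~D):
    ○ open, literals {D=1}.
  branch 2 (add ~((~A | B) | (((C | A) | ~D) <-> (D & A)))):
    ~((~A | B) | (((C | A) | ~D) <-> (D & A))): α-rule — add ~(~A | B), ~(((C | A) | ~D) <-> (D & A)).
    ~(~A | B): α-rule — add ~~A, ~B.
    ~(((C | A) | ~D) <-> (D & A)): β-rule — branch into ((C | A) | ~D), ~(D & A)  //  ~((C | A) | ~D), (D & A).
      branch 2.1 (add ((C | A) | ~D), ~(D & A)):
        ((C | A) | ~D): β-rule — branch into (C | A)  //  ~D.
          branch 2.1.1 (add (C | A)):
            ~(D & A): β-rule — branch into ~D  //  ~A.
              branch 2.1.1.1 (add ~D):
                (C | A): β-rule — branch into C  //  A.
                  branch 2.1.1.1.1 (add C):
                    ○ open, literals {A=1, B=0, C=1, D=0}.
                  branch 2.1.1.1.2 (add A):
                    ○ open, literals {A=1, B=0, D=0}.
              branch 2.1.1.2 (add ~A):
                × closes — contains both A and ~A.
          branch 2.1.2 (add ~D):
            ~(D & A): β-rule — branch into ~D  //  ~A.
              branch 2.1.2.1 (add ~D):
                ○ open, literals {A=1, B=0, D=0}.
              branch 2.1.2.2 (add ~A):
                × closes — contains both A and ~A.
      branch 2.2 (add ~((C | A) | ~D), (D & A)):
        ~((C | A) | ~D): α-rule — add ~(C | A), ~~D.
        (D & A): α-rule — add D, A.
        ~(C | A): α-rule — add ~C, ~A.
        × closes — contains both A and ~A.
3 branches closed, 4 open.
Each open branch fixes some atoms; the unmentioned ones are free. Counting distinct full assignments: branch {D=1} (B, C, A) contributes 8 new; branch {A=1, B=0, C=1, D=0} (none free) contributes 1 new; branch {A=1, B=0, D=0} (C) contributes 1 new; branch {A=1, B=0, D=0} (C) contributes 0 new. Total: 10.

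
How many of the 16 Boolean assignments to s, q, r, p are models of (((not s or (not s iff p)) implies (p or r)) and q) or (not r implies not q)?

Initial set: {((((not s or (not s iff p)) implies (p or r)) and q) or (not r implies not q))}.
((((not s or (not s iff p)) implies (p or r)) and q) or (not r implies not q)): β-rule — branch into (((not s or (not s iff p)) implies (p or r)) and q)  //  (not r implies not q).
  branch 1 (add (((not s or (not s iff p)) implies (p or r)) and q)):
    (((not s or (not s iff p)) implies (p or r)) and q): α-rule — add ((not s or (not s iff p)) implies (p or r)), q.
    ((not s or (not s iff p)) implies (p or r)): β-rule — branch into not (not s or (not s iff p))  //  (p or r).
      branch 1.1 (add not (not s or (not s iff p))):
        not (not s or (not s iff p)): α-rule — add not not s, not (not s iff p).
        not (not s iff p): β-rule — branch into not s, not p  //  not not s, p.
          branch 1.1.1 (add not s, not p):
            × closes — contains both s and not s.
          branch 1.1.2 (add not not s, p):
            ○ open, literals {p=1, q=1, s=1}.
      branch 1.2 (add (p or r)):
        (p or r): β-rule — branch into p  //  r.
          branch 1.2.1 (add p):
            ○ open, literals {p=1, q=1}.
          branch 1.2.2 (add r):
            ○ open, literals {q=1, r=1}.
  branch 2 (add (not r implies not q)):
    (not r implies not q): β-rule — branch into not not r  //  not q.
      branch 2.1 (add not not r):
        ○ open, literals {r=1}.
      branch 2.2 (add not q):
        ○ open, literals {q=0}.
1 branch closed, 5 open.
Each open branch fixes some atoms; the unmentioned ones are free. Counting distinct full assignments: branch {p=1, q=1, s=1} (r) contributes 2 new; branch {p=1, q=1} (s, r) contributes 2 new; branch {q=1, r=1} (s, p) contributes 2 new; branch {r=1} (s, q, p) contributes 4 new; branch {q=0} (s, r, p) contributes 4 new. Total: 14.

14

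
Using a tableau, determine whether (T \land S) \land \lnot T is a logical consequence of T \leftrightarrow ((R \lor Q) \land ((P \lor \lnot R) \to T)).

No

Initial set: {T (T \leftrightarrow ((R \lor Q) \land ((P \lor \lnot R) \to T))); F ((T \land S) \land \lnot T)}.
T (T \leftrightarrow ((R \lor Q) \land ((P \lor \lnot R) \to T))): β-rule — branch into T T, T ((R \lor Q) \land ((P \lor \lnot R) \to T))  //  F T, F ((R \lor Q) \land ((P \lor \lnot R) \to T)).
  branch 1 (add T T, T ((R \lor Q) \land ((P \lor \lnot R) \to T))):
    T ((R \lor Q) \land ((P \lor \lnot R) \to T)): α-rule — add T (R \lor Q), T ((P \lor \lnot R) \to T).
    F ((T \land S) \land \lnot T): β-rule — branch into F (T \land S)  //  F \lnot T.
      branch 1.1 (add F (T \land S)):
        T (R \lor Q): β-rule — branch into T R  //  T Q.
          branch 1.1.1 (add T R):
            T ((P \lor \lnot R) \to T): β-rule — branch into F (P \lor \lnot R)  //  T T.
              branch 1.1.1.1 (add F (P \lor \lnot R)):
                F (P \lor \lnot R): α-rule — add F P, F \lnot R.
                F (T \land S): β-rule — branch into F T  //  F S.
                  branch 1.1.1.1.1 (add F T):
                    × closes — contains both T and \lnot T.
                  branch 1.1.1.1.2 (add F S):
                    ○ open, literals {P=false, R=true, S=false, T=true}.
              branch 1.1.1.2 (add T T):
                F (T \land S): β-rule — branch into F T  //  F S.
                  branch 1.1.1.2.1 (add F T):
                    × closes — contains both T and \lnot T.
                  branch 1.1.1.2.2 (add F S):
                    ○ open, literals {R=true, S=false, T=true}.
          branch 1.1.2 (add T Q):
            T ((P \lor \lnot R) \to T): β-rule — branch into F (P \lor \lnot R)  //  T T.
              branch 1.1.2.1 (add F (P \lor \lnot R)):
                F (P \lor \lnot R): α-rule — add F P, F \lnot R.
                F (T \land S): β-rule — branch into F T  //  F S.
                  branch 1.1.2.1.1 (add F T):
                    × closes — contains both T and \lnot T.
                  branch 1.1.2.1.2 (add F S):
                    ○ open, literals {P=false, Q=true, R=true, S=false, T=true}.
              branch 1.1.2.2 (add T T):
                F (T \land S): β-rule — branch into F T  //  F S.
                  branch 1.1.2.2.1 (add F T):
                    × closes — contains both T and \lnot T.
                  branch 1.1.2.2.2 (add F S):
                    ○ open, literals {Q=true, S=false, T=true}.
      branch 1.2 (add F \lnot T):
        T (R \lor Q): β-rule — branch into T R  //  T Q.
          branch 1.2.1 (add T R):
            T ((P \lor \lnot R) \to T): β-rule — branch into F (P \lor \lnot R)  //  T T.
              branch 1.2.1.1 (add F (P \lor \lnot R)):
                F (P \lor \lnot R): α-rule — add F P, F \lnot R.
                ○ open, literals {P=false, R=true, T=true}.
              branch 1.2.1.2 (add T T):
                ○ open, literals {R=true, T=true}.
          branch 1.2.2 (add T Q):
            T ((P \lor \lnot R) \to T): β-rule — branch into F (P \lor \lnot R)  //  T T.
              branch 1.2.2.1 (add F (P \lor \lnot R)):
                F (P \lor \lnot R): α-rule — add F P, F \lnot R.
                ○ open, literals {P=false, Q=true, R=true, T=true}.
              branch 1.2.2.2 (add T T):
                ○ open, literals {Q=true, T=true}.
  branch 2 (add F T, F ((R \lor Q) \land ((P \lor \lnot R) \to T))):
    F ((T \land S) \land \lnot T): β-rule — branch into F (T \land S)  //  F \lnot T.
      branch 2.1 (add F (T \land S)):
        F ((R \lor Q) \land ((P \lor \lnot R) \to T)): β-rule — branch into F (R \lor Q)  //  F ((P \lor \lnot R) \to T).
          branch 2.1.1 (add F (R \lor Q)):
            F (R \lor Q): α-rule — add F R, F Q.
            F (T \land S): β-rule — branch into F T  //  F S.
              branch 2.1.1.1 (add F T):
                ○ open, literals {Q=false, R=false, T=false}.
              branch 2.1.1.2 (add F S):
                ○ open, literals {Q=false, R=false, S=false, T=false}.
          branch 2.1.2 (add F ((P \lor \lnot R) \to T)):
            F ((P \lor \lnot R) \to T): α-rule — add T (P \lor \lnot R), F T.
            F (T \land S): β-rule — branch into F T  //  F S.
              branch 2.1.2.1 (add F T):
                T (P \lor \lnot R): β-rule — branch into T P  //  T \lnot R.
                  branch 2.1.2.1.1 (add T P):
                    ○ open, literals {P=true, T=false}.
                  branch 2.1.2.1.2 (add T \lnot R):
                    ○ open, literals {R=false, T=false}.
              branch 2.1.2.2 (add F S):
                T (P \lor \lnot R): β-rule — branch into T P  //  T \lnot R.
                  branch 2.1.2.2.1 (add T P):
                    ○ open, literals {P=true, S=false, T=false}.
                  branch 2.1.2.2.2 (add T \lnot R):
                    ○ open, literals {R=false, S=false, T=false}.
      branch 2.2 (add F \lnot T):
        × closes — contains both T and \lnot T.
5 branches closed, 14 open.
An open branch gives a countermodel: P=false, R=true, S=false, T=true (unmentioned atoms arbitrary); the premises hold there but the conclusion fails.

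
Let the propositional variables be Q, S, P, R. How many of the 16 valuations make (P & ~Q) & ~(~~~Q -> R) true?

2

Initial set: {T ((P & ~Q) & ~(~~~Q -> R))}.
T ((P & ~Q) & ~(~~~Q -> R)): α-rule — add T (P & ~Q), T ~(~~~Q -> R).
T (P & ~Q): α-rule — add T P, T ~Q.
T ~(~~~Q -> R): α-rule — add T ~~~Q, F R.
T ~~~Q: drop double negation, giving T ~Q.
○ open, literals {P=true, Q=false, R=false}.
0 branches closed, 1 open.
Each open branch fixes some atoms; the unmentioned ones are free. Counting distinct full assignments: branch {P=true, Q=false, R=false} (S) contributes 2 new. Total: 2.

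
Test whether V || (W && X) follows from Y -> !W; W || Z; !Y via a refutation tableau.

Initial set: {(Y -> !W); (W || Z); !Y; !(V || (W && X))}.
!(V || (W && X)): α-rule — add !V, !(W && X).
(Y -> !W): β-rule — branch into !Y  //  !W.
  branch 1 (add !Y):
    (W || Z): β-rule — branch into W  //  Z.
      branch 1.1 (add W):
        !(W && X): β-rule — branch into !W  //  !X.
          branch 1.1.1 (add !W):
            × closes — contains both W and !W.
          branch 1.1.2 (add !X):
            ○ open, literals {V=0, W=1, X=0, Y=0}.
      branch 1.2 (add Z):
        !(W && X): β-rule — branch into !W  //  !X.
          branch 1.2.1 (add !W):
            ○ open, literals {V=0, W=0, Y=0, Z=1}.
          branch 1.2.2 (add !X):
            ○ open, literals {V=0, X=0, Y=0, Z=1}.
  branch 2 (add !W):
    (W || Z): β-rule — branch into W  //  Z.
      branch 2.1 (add W):
        × closes — contains both W and !W.
      branch 2.2 (add Z):
        !(W && X): β-rule — branch into !W  //  !X.
          branch 2.2.1 (add !W):
            ○ open, literals {V=0, W=0, Y=0, Z=1}.
          branch 2.2.2 (add !X):
            ○ open, literals {V=0, W=0, X=0, Y=0, Z=1}.
2 branches closed, 5 open.
An open branch gives a countermodel: V=0, W=1, X=0, Y=0 (unmentioned atoms arbitrary); the premises hold there but the conclusion fails.

No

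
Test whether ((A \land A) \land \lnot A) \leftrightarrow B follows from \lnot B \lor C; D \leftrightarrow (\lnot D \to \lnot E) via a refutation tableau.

Initial set: {(\lnot B \lor C); (D \leftrightarrow (\lnot D \to \lnot E)); \lnot (((A \land A) \land \lnot A) \leftrightarrow B)}.
(\lnot B \lor C): β-rule — branch into \lnot B  //  C.
  branch 1 (add \lnot B):
    (D \leftrightarrow (\lnot D \to \lnot E)): β-rule — branch into D, (\lnot D \to \lnot E)  //  \lnot D, \lnot (\lnot D \to \lnot E).
      branch 1.1 (add D, (\lnot D \to \lnot E)):
        \lnot (((A \land A) \land \lnot A) \leftrightarrow B): β-rule — branch into ((A \land A) \land \lnot A), \lnot B  //  \lnot ((A \land A) \land \lnot A), B.
          branch 1.1.1 (add ((A \land A) \land \lnot A), \lnot B):
            ((A \land A) \land \lnot A): α-rule — add (A \land A), \lnot A.
            (A \land A): α-rule — add A, A.
            × closes — contains both A and \lnot A.
          branch 1.1.2 (add \lnot ((A \land A) \land \lnot A), B):
            × closes — contains both B and \lnot B.
      branch 1.2 (add \lnot D, \lnot (\lnot D \to \lnot E)):
        \lnot (\lnot D \to \lnot E): α-rule — add \lnot D, \lnot \lnot E.
        \lnot (((A \land A) \land \lnot A) \leftrightarrow B): β-rule — branch into ((A \land A) \land \lnot A), \lnot B  //  \lnot ((A \land A) \land \lnot A), B.
          branch 1.2.1 (add ((A \land A) \land \lnot A), \lnot B):
            ((A \land A) \land \lnot A): α-rule — add (A \land A), \lnot A.
            (A \land A): α-rule — add A, A.
            × closes — contains both A and \lnot A.
          branch 1.2.2 (add \lnot ((A \land A) \land \lnot A), B):
            × closes — contains both B and \lnot B.
  branch 2 (add C):
    (D \leftrightarrow (\lnot D \to \lnot E)): β-rule — branch into D, (\lnot D \to \lnot E)  //  \lnot D, \lnot (\lnot D \to \lnot E).
      branch 2.1 (add D, (\lnot D \to \lnot E)):
        \lnot (((A \land A) \land \lnot A) \leftrightarrow B): β-rule — branch into ((A \land A) \land \lnot A), \lnot B  //  \lnot ((A \land A) \land \lnot A), B.
          branch 2.1.1 (add ((A \land A) \land \lnot A), \lnot B):
            ((A \land A) \land \lnot A): α-rule — add (A \land A), \lnot A.
            (A \land A): α-rule — add A, A.
            × closes — contains both A and \lnot A.
          branch 2.1.2 (add \lnot ((A \land A) \land \lnot A), B):
            (\lnot D \to \lnot E): β-rule — branch into \lnot \lnot D  //  \lnot E.
              branch 2.1.2.1 (add \lnot \lnot D):
                \lnot ((A \land A) \land \lnot A): β-rule — branch into \lnot (A \land A)  //  \lnot \lnot A.
                  branch 2.1.2.1.1 (add \lnot (A \land A)):
                    \lnot (A \land A): β-rule — branch into \lnot A  //  \lnot A.
                      branch 2.1.2.1.1.1 (add \lnot A):
                        ○ open, literals {A=0, B=1, C=1, D=1}.
                      branch 2.1.2.1.1.2 (add \lnot A):
                        ○ open, literals {A=0, B=1, C=1, D=1}.
                  branch 2.1.2.1.2 (add \lnot \lnot A):
                    ○ open, literals {A=1, B=1, C=1, D=1}.
              branch 2.1.2.2 (add \lnot E):
                \lnot ((A \land A) \land \lnot A): β-rule — branch into \lnot (A \land A)  //  \lnot \lnot A.
                  branch 2.1.2.2.1 (add \lnot (A \land A)):
                    \lnot (A \land A): β-rule — branch into \lnot A  //  \lnot A.
                      branch 2.1.2.2.1.1 (add \lnot A):
                        ○ open, literals {A=0, B=1, C=1, D=1, E=0}.
                      branch 2.1.2.2.1.2 (add \lnot A):
                        ○ open, literals {A=0, B=1, C=1, D=1, E=0}.
                  branch 2.1.2.2.2 (add \lnot \lnot A):
                    ○ open, literals {A=1, B=1, C=1, D=1, E=0}.
      branch 2.2 (add \lnot D, \lnot (\lnot D \to \lnot E)):
        \lnot (\lnot D \to \lnot E): α-rule — add \lnot D, \lnot \lnot E.
        \lnot (((A \land A) \land \lnot A) \leftrightarrow B): β-rule — branch into ((A \land A) \land \lnot A), \lnot B  //  \lnot ((A \land A) \land \lnot A), B.
          branch 2.2.1 (add ((A \land A) \land \lnot A), \lnot B):
            ((A \land A) \land \lnot A): α-rule — add (A \land A), \lnot A.
            (A \land A): α-rule — add A, A.
            × closes — contains both A and \lnot A.
          branch 2.2.2 (add \lnot ((A \land A) \land \lnot A), B):
            \lnot ((A \land A) \land \lnot A): β-rule — branch into \lnot (A \land A)  //  \lnot \lnot A.
              branch 2.2.2.1 (add \lnot (A \land A)):
                \lnot (A \land A): β-rule — branch into \lnot A  //  \lnot A.
                  branch 2.2.2.1.1 (add \lnot A):
                    ○ open, literals {A=0, B=1, C=1, D=0, E=1}.
                  branch 2.2.2.1.2 (add \lnot A):
                    ○ open, literals {A=0, B=1, C=1, D=0, E=1}.
              branch 2.2.2.2 (add \lnot \lnot A):
                ○ open, literals {A=1, B=1, C=1, D=0, E=1}.
6 branches closed, 9 open.
An open branch gives a countermodel: A=0, B=1, C=1, D=1 (unmentioned atoms arbitrary); the premises hold there but the conclusion fails.

No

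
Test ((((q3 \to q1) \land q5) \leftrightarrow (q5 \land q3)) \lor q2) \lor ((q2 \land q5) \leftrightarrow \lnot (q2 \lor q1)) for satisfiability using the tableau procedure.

Initial set: {(((((q3 \to q1) \land q5) \leftrightarrow (q5 \land q3)) \lor q2) \lor ((q2 \land q5) \leftrightarrow \lnot (q2 \lor q1)))}.
(((((q3 \to q1) \land q5) \leftrightarrow (q5 \land q3)) \lor q2) \lor ((q2 \land q5) \leftrightarrow \lnot (q2 \lor q1))): β-rule — branch into ((((q3 \to q1) \land q5) \leftrightarrow (q5 \land q3)) \lor q2)  //  ((q2 \land q5) \leftrightarrow \lnot (q2 \lor q1)).
  branch 1 (add ((((q3 \to q1) \land q5) \leftrightarrow (q5 \land q3)) \lor q2)):
    ((((q3 \to q1) \land q5) \leftrightarrow (q5 \land q3)) \lor q2): β-rule — branch into (((q3 \to q1) \land q5) \leftrightarrow (q5 \land q3))  //  q2.
      branch 1.1 (add (((q3 \to q1) \land q5) \leftrightarrow (q5 \land q3))):
        (((q3 \to q1) \land q5) \leftrightarrow (q5 \land q3)): β-rule — branch into ((q3 \to q1) \land q5), (q5 \land q3)  //  \lnot ((q3 \to q1) \land q5), \lnot (q5 \land q3).
          branch 1.1.1 (add ((q3 \to q1) \land q5), (q5 \land q3)):
            ((q3 \to q1) \land q5): α-rule — add (q3 \to q1), q5.
            (q5 \land q3): α-rule — add q5, q3.
            (q3 \to q1): β-rule — branch into \lnot q3  //  q1.
              branch 1.1.1.1 (add \lnot q3):
                × closes — contains both q3 and \lnot q3.
              branch 1.1.1.2 (add q1):
                ○ open, literals {q1=T, q3=T, q5=T}.
          branch 1.1.2 (add \lnot ((q3 \to q1) \land q5), \lnot (q5 \land q3)):
            \lnot ((q3 \to q1) \land q5): β-rule — branch into \lnot (q3 \to q1)  //  \lnot q5.
              branch 1.1.2.1 (add \lnot (q3 \to q1)):
                \lnot (q3 \to q1): α-rule — add q3, \lnot q1.
                \lnot (q5 \land q3): β-rule — branch into \lnot q5  //  \lnot q3.
                  branch 1.1.2.1.1 (add \lnot q5):
                    ○ open, literals {q1=F, q3=T, q5=F}.
                  branch 1.1.2.1.2 (add \lnot q3):
                    × closes — contains both q3 and \lnot q3.
              branch 1.1.2.2 (add \lnot q5):
                \lnot (q5 \land q3): β-rule — branch into \lnot q5  //  \lnot q3.
                  branch 1.1.2.2.1 (add \lnot q5):
                    ○ open, literals {q5=F}.
                  branch 1.1.2.2.2 (add \lnot q3):
                    ○ open, literals {q3=F, q5=F}.
      branch 1.2 (add q2):
        ○ open, literals {q2=T}.
  branch 2 (add ((q2 \land q5) \leftrightarrow \lnot (q2 \lor q1))):
    ((q2 \land q5) \leftrightarrow \lnot (q2 \lor q1)): β-rule — branch into (q2 \land q5), \lnot (q2 \lor q1)  //  \lnot (q2 \land q5), \lnot \lnot (q2 \lor q1).
      branch 2.1 (add (q2 \land q5), \lnot (q2 \lor q1)):
        (q2 \land q5): α-rule — add q2, q5.
        \lnot (q2 \lor q1): α-rule — add \lnot q2, \lnot q1.
        × closes — contains both q2 and \lnot q2.
      branch 2.2 (add \lnot (q2 \land q5), \lnot \lnot (q2 \lor q1)):
        \lnot (q2 \land q5): β-rule — branch into \lnot q2  //  \lnot q5.
          branch 2.2.1 (add \lnot q2):
            \lnot \lnot (q2 \lor q1): β-rule — branch into q2  //  q1.
              branch 2.2.1.1 (add q2):
                × closes — contains both q2 and \lnot q2.
              branch 2.2.1.2 (add q1):
                ○ open, literals {q1=T, q2=F}.
          branch 2.2.2 (add \lnot q5):
            \lnot \lnot (q2 \lor q1): β-rule — branch into q2  //  q1.
              branch 2.2.2.1 (add q2):
                ○ open, literals {q2=T, q5=F}.
              branch 2.2.2.2 (add q1):
                ○ open, literals {q1=T, q5=F}.
4 branches closed, 8 open.
An open branch gives a satisfying assignment: q1=T, q3=T, q5=T.

Satisfiable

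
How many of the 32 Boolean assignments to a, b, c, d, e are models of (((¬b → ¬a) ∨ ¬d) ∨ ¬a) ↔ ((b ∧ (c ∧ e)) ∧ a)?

Initial set: {((((¬b → ¬a) ∨ ¬d) ∨ ¬a) ↔ ((b ∧ (c ∧ e)) ∧ a))}.
((((¬b → ¬a) ∨ ¬d) ∨ ¬a) ↔ ((b ∧ (c ∧ e)) ∧ a)): β-rule — branch into (((¬b → ¬a) ∨ ¬d) ∨ ¬a), ((b ∧ (c ∧ e)) ∧ a)  //  ¬(((¬b → ¬a) ∨ ¬d) ∨ ¬a), ¬((b ∧ (c ∧ e)) ∧ a).
  branch 1 (add (((¬b → ¬a) ∨ ¬d) ∨ ¬a), ((b ∧ (c ∧ e)) ∧ a)):
    ((b ∧ (c ∧ e)) ∧ a): α-rule — add (b ∧ (c ∧ e)), a.
    (b ∧ (c ∧ e)): α-rule — add b, (c ∧ e).
    (c ∧ e): α-rule — add c, e.
    (((¬b → ¬a) ∨ ¬d) ∨ ¬a): β-rule — branch into ((¬b → ¬a) ∨ ¬d)  //  ¬a.
      branch 1.1 (add ((¬b → ¬a) ∨ ¬d)):
        ((¬b → ¬a) ∨ ¬d): β-rule — branch into (¬b → ¬a)  //  ¬d.
          branch 1.1.1 (add (¬b → ¬a)):
            (¬b → ¬a): β-rule — branch into ¬¬b  //  ¬a.
              branch 1.1.1.1 (add ¬¬b):
                ○ open, literals {a=1, b=1, c=1, e=1}.
              branch 1.1.1.2 (add ¬a):
                × closes — contains both a and ¬a.
          branch 1.1.2 (add ¬d):
            ○ open, literals {a=1, b=1, c=1, d=0, e=1}.
      branch 1.2 (add ¬a):
        × closes — contains both a and ¬a.
  branch 2 (add ¬(((¬b → ¬a) ∨ ¬d) ∨ ¬a), ¬((b ∧ (c ∧ e)) ∧ a)):
    ¬(((¬b → ¬a) ∨ ¬d) ∨ ¬a): α-rule — add ¬((¬b → ¬a) ∨ ¬d), ¬¬a.
    ¬((¬b → ¬a) ∨ ¬d): α-rule — add ¬(¬b → ¬a), ¬¬d.
    ¬(¬b → ¬a): α-rule — add ¬b, ¬¬a.
    ¬((b ∧ (c ∧ e)) ∧ a): β-rule — branch into ¬(b ∧ (c ∧ e))  //  ¬a.
      branch 2.1 (add ¬(b ∧ (c ∧ e))):
        ¬(b ∧ (c ∧ e)): β-rule — branch into ¬b  //  ¬(c ∧ e).
          branch 2.1.1 (add ¬b):
            ○ open, literals {a=1, b=0, d=1}.
          branch 2.1.2 (add ¬(c ∧ e)):
            ¬(c ∧ e): β-rule — branch into ¬c  //  ¬e.
              branch 2.1.2.1 (add ¬c):
                ○ open, literals {a=1, b=0, c=0, d=1}.
              branch 2.1.2.2 (add ¬e):
                ○ open, literals {a=1, b=0, d=1, e=0}.
      branch 2.2 (add ¬a):
        × closes — contains both a and ¬a.
3 branches closed, 5 open.
Each open branch fixes some atoms; the unmentioned ones are free. Counting distinct full assignments: branch {a=1, b=1, c=1, e=1} (d) contributes 2 new; branch {a=1, b=1, c=1, d=0, e=1} (none free) contributes 0 new; branch {a=1, b=0, d=1} (c, e) contributes 4 new; branch {a=1, b=0, c=0, d=1} (e) contributes 0 new; branch {a=1, b=0, d=1, e=0} (c) contributes 0 new. Total: 6.

6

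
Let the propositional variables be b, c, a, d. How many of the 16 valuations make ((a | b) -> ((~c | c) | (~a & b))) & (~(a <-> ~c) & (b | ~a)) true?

Initial set: {(((a | b) -> ((~c | c) | (~a & b))) & (~(a <-> ~c) & (b | ~a)))}.
(((a | b) -> ((~c | c) | (~a & b))) & (~(a <-> ~c) & (b | ~a))): α-rule — add ((a | b) -> ((~c | c) | (~a & b))), (~(a <-> ~c) & (b | ~a)).
(~(a <-> ~c) & (b | ~a)): α-rule — add ~(a <-> ~c), (b | ~a).
((a | b) -> ((~c | c) | (~a & b))): β-rule — branch into ~(a | b)  //  ((~c | c) | (~a & b)).
  branch 1 (add ~(a | b)):
    ~(a | b): α-rule — add ~a, ~b.
    ~(a <-> ~c): β-rule — branch into a, ~~c  //  ~a, ~c.
      branch 1.1 (add a, ~~c):
        × closes — contains both a and ~a.
      branch 1.2 (add ~a, ~c):
        (b | ~a): β-rule — branch into b  //  ~a.
          branch 1.2.1 (add b):
            × closes — contains both b and ~b.
          branch 1.2.2 (add ~a):
            ○ open, literals {a=F, b=F, c=F}.
  branch 2 (add ((~c | c) | (~a & b))):
    ~(a <-> ~c): β-rule — branch into a, ~~c  //  ~a, ~c.
      branch 2.1 (add a, ~~c):
        (b | ~a): β-rule — branch into b  //  ~a.
          branch 2.1.1 (add b):
            ((~c | c) | (~a & b)): β-rule — branch into (~c | c)  //  (~a & b).
              branch 2.1.1.1 (add (~c | c)):
                (~c | c): β-rule — branch into ~c  //  c.
                  branch 2.1.1.1.1 (add ~c):
                    × closes — contains both c and ~c.
                  branch 2.1.1.1.2 (add c):
                    ○ open, literals {a=T, b=T, c=T}.
              branch 2.1.1.2 (add (~a & b)):
                (~a & b): α-rule — add ~a, b.
                × closes — contains both a and ~a.
          branch 2.1.2 (add ~a):
            × closes — contains both a and ~a.
      branch 2.2 (add ~a, ~c):
        (b | ~a): β-rule — branch into b  //  ~a.
          branch 2.2.1 (add b):
            ((~c | c) | (~a & b)): β-rule — branch into (~c | c)  //  (~a & b).
              branch 2.2.1.1 (add (~c | c)):
                (~c | c): β-rule — branch into ~c  //  c.
                  branch 2.2.1.1.1 (add ~c):
                    ○ open, literals {a=F, b=T, c=F}.
                  branch 2.2.1.1.2 (add c):
                    × closes — contains both c and ~c.
              branch 2.2.1.2 (add (~a & b)):
                (~a & b): α-rule — add ~a, b.
                ○ open, literals {a=F, b=T, c=F}.
          branch 2.2.2 (add ~a):
            ((~c | c) | (~a & b)): β-rule — branch into (~c | c)  //  (~a & b).
              branch 2.2.2.1 (add (~c | c)):
                (~c | c): β-rule — branch into ~c  //  c.
                  branch 2.2.2.1.1 (add ~c):
                    ○ open, literals {a=F, c=F}.
                  branch 2.2.2.1.2 (add c):
                    × closes — contains both c and ~c.
              branch 2.2.2.2 (add (~a & b)):
                (~a & b): α-rule — add ~a, b.
                ○ open, literals {a=F, b=T, c=F}.
7 branches closed, 6 open.
Each open branch fixes some atoms; the unmentioned ones are free. Counting distinct full assignments: branch {a=F, b=F, c=F} (d) contributes 2 new; branch {a=T, b=T, c=T} (d) contributes 2 new; branch {a=F, b=T, c=F} (d) contributes 2 new; branch {a=F, b=T, c=F} (d) contributes 0 new; branch {a=F, c=F} (b, d) contributes 0 new; branch {a=F, b=T, c=F} (d) contributes 0 new. Total: 6.

6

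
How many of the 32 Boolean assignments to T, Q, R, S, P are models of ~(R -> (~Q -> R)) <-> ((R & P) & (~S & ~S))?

Initial set: {(~(R -> (~Q -> R)) <-> ((R & P) & (~S & ~S)))}.
(~(R -> (~Q -> R)) <-> ((R & P) & (~S & ~S))): β-rule — branch into ~(R -> (~Q -> R)), ((R & P) & (~S & ~S))  //  ~~(R -> (~Q -> R)), ~((R & P) & (~S & ~S)).
  branch 1 (add ~(R -> (~Q -> R)), ((R & P) & (~S & ~S))):
    ~(R -> (~Q -> R)): α-rule — add R, ~(~Q -> R).
    ((R & P) & (~S & ~S)): α-rule — add (R & P), (~S & ~S).
    ~(~Q -> R): α-rule — add ~Q, ~R.
    × closes — contains both R and ~R.
  branch 2 (add ~~(R -> (~Q -> R)), ~((R & P) & (~S & ~S))):
    ~~(R -> (~Q -> R)): β-rule — branch into ~R  //  (~Q -> R).
      branch 2.1 (add ~R):
        ~((R & P) & (~S & ~S)): β-rule — branch into ~(R & P)  //  ~(~S & ~S).
          branch 2.1.1 (add ~(R & P)):
            ~(R & P): β-rule — branch into ~R  //  ~P.
              branch 2.1.1.1 (add ~R):
                ○ open, literals {R=false}.
              branch 2.1.1.2 (add ~P):
                ○ open, literals {P=false, R=false}.
          branch 2.1.2 (add ~(~S & ~S)):
            ~(~S & ~S): β-rule — branch into ~~S  //  ~~S.
              branch 2.1.2.1 (add ~~S):
                ○ open, literals {R=false, S=true}.
              branch 2.1.2.2 (add ~~S):
                ○ open, literals {R=false, S=true}.
      branch 2.2 (add (~Q -> R)):
        ~((R & P) & (~S & ~S)): β-rule — branch into ~(R & P)  //  ~(~S & ~S).
          branch 2.2.1 (add ~(R & P)):
            (~Q -> R): β-rule — branch into ~~Q  //  R.
              branch 2.2.1.1 (add ~~Q):
                ~(R & P): β-rule — branch into ~R  //  ~P.
                  branch 2.2.1.1.1 (add ~R):
                    ○ open, literals {Q=true, R=false}.
                  branch 2.2.1.1.2 (add ~P):
                    ○ open, literals {P=false, Q=true}.
              branch 2.2.1.2 (add R):
                ~(R & P): β-rule — branch into ~R  //  ~P.
                  branch 2.2.1.2.1 (add ~R):
                    × closes — contains both R and ~R.
                  branch 2.2.1.2.2 (add ~P):
                    ○ open, literals {P=false, R=true}.
          branch 2.2.2 (add ~(~S & ~S)):
            (~Q -> R): β-rule — branch into ~~Q  //  R.
              branch 2.2.2.1 (add ~~Q):
                ~(~S & ~S): β-rule — branch into ~~S  //  ~~S.
                  branch 2.2.2.1.1 (add ~~S):
                    ○ open, literals {Q=true, S=true}.
                  branch 2.2.2.1.2 (add ~~S):
                    ○ open, literals {Q=true, S=true}.
              branch 2.2.2.2 (add R):
                ~(~S & ~S): β-rule — branch into ~~S  //  ~~S.
                  branch 2.2.2.2.1 (add ~~S):
                    ○ open, literals {R=true, S=true}.
                  branch 2.2.2.2.2 (add ~~S):
                    ○ open, literals {R=true, S=true}.
2 branches closed, 11 open.
Each open branch fixes some atoms; the unmentioned ones are free. Counting distinct full assignments: branch {R=false} (T, Q, S, P) contributes 16 new; branch {P=false, R=false} (T, Q, S) contributes 0 new; branch {R=false, S=true} (T, Q, P) contributes 0 new; branch {R=false, S=true} (T, Q, P) contributes 0 new; branch {Q=true, R=false} (T, S, P) contributes 0 new; branch {P=false, Q=true} (T, R, S) contributes 4 new; branch {P=false, R=true} (T, Q, S) contributes 4 new; branch {Q=true, S=true} (T, R, P) contributes 2 new; branch {Q=true, S=true} (T, R, P) contributes 0 new; branch {R=true, S=true} (T, Q, P) contributes 2 new; branch {R=true, S=true} (T, Q, P) contributes 0 new. Total: 28.

28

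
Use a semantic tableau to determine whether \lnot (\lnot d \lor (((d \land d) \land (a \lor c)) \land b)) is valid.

Not valid

Assume the negation and expand:
Initial set: {F \lnot (\lnot d \lor (((d \land d) \land (a \lor c)) \land b))}.
F \lnot (\lnot d \lor (((d \land d) \land (a \lor c)) \land b)): β-rule — branch into T \lnot d  //  T (((d \land d) \land (a \lor c)) \land b).
  branch 1 (add T \lnot d):
    ○ open, literals {d=0}.
  branch 2 (add T (((d \land d) \land (a \lor c)) \land b)):
    T (((d \land d) \land (a \lor c)) \land b): α-rule — add T ((d \land d) \land (a \lor c)), T b.
    T ((d \land d) \land (a \lor c)): α-rule — add T (d \land d), T (a \lor c).
    T (d \land d): α-rule — add T d, T d.
    T (a \lor c): β-rule — branch into T a  //  T c.
      branch 2.1 (add T a):
        ○ open, literals {a=1, b=1, d=1}.
      branch 2.2 (add T c):
        ○ open, literals {b=1, c=1, d=1}.
0 branches closed, 3 open.
An open branch gives a countermodel: d=0 (unmentioned atoms arbitrary); under it the original formula is false.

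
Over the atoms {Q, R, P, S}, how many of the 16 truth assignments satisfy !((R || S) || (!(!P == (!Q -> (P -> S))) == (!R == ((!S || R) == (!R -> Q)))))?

Initial set: {!((R || S) || (!(!P == (!Q -> (P -> S))) == (!R == ((!S || R) == (!R -> Q)))))}.
!((R || S) || (!(!P == (!Q -> (P -> S))) == (!R == ((!S || R) == (!R -> Q))))): α-rule — add !(R || S), !(!(!P == (!Q -> (P -> S))) == (!R == ((!S || R) == (!R -> Q)))).
!(R || S): α-rule — add !R, !S.
!(!(!P == (!Q -> (P -> S))) == (!R == ((!S || R) == (!R -> Q)))): β-rule — branch into !(!P == (!Q -> (P -> S))), !(!R == ((!S || R) == (!R -> Q)))  //  !!(!P == (!Q -> (P -> S))), (!R == ((!S || R) == (!R -> Q))).
  branch 1 (add !(!P == (!Q -> (P -> S))), !(!R == ((!S || R) == (!R -> Q)))):
    !(!P == (!Q -> (P -> S))): β-rule — branch into !P, !(!Q -> (P -> S))  //  !!P, (!Q -> (P -> S)).
      branch 1.1 (add !P, !(!Q -> (P -> S))):
        !(!Q -> (P -> S)): α-rule — add !Q, !(P -> S).
        !(P -> S): α-rule — add P, !S.
        × closes — contains both P and !P.
      branch 1.2 (add !!P, (!Q -> (P -> S))):
        !(!R == ((!S || R) == (!R -> Q))): β-rule — branch into !R, !((!S || R) == (!R -> Q))  //  !!R, ((!S || R) == (!R -> Q)).
          branch 1.2.1 (add !R, !((!S || R) == (!R -> Q))):
            (!Q -> (P -> S)): β-rule — branch into !!Q  //  (P -> S).
              branch 1.2.1.1 (add !!Q):
                !((!S || R) == (!R -> Q)): β-rule — branch into (!S || R), !(!R -> Q)  //  !(!S || R), (!R -> Q).
                  branch 1.2.1.1.1 (add (!S || R), !(!R -> Q)):
                    !(!R -> Q): α-rule — add !R, !Q.
                    × closes — contains both Q and !Q.
                  branch 1.2.1.1.2 (add !(!S || R), (!R -> Q)):
                    !(!S || R): α-rule — add !!S, !R.
                    × closes — contains both S and !S.
              branch 1.2.1.2 (add (P -> S)):
                !((!S || R) == (!R -> Q)): β-rule — branch into (!S || R), !(!R -> Q)  //  !(!S || R), (!R -> Q).
                  branch 1.2.1.2.1 (add (!S || R), !(!R -> Q)):
                    !(!R -> Q): α-rule — add !R, !Q.
                    (P -> S): β-rule — branch into !P  //  S.
                      branch 1.2.1.2.1.1 (add !P):
                        × closes — contains both P and !P.
                      branch 1.2.1.2.1.2 (add S):
                        × closes — contains both S and !S.
                  branch 1.2.1.2.2 (add !(!S || R), (!R -> Q)):
                    !(!S || R): α-rule — add !!S, !R.
                    × closes — contains both S and !S.
          branch 1.2.2 (add !!R, ((!S || R) == (!R -> Q))):
            × closes — contains both R and !R.
  branch 2 (add !!(!P == (!Q -> (P -> S))), (!R == ((!S || R) == (!R -> Q)))):
    !!(!P == (!Q -> (P -> S))): β-rule — branch into !P, (!Q -> (P -> S))  //  !!P, !(!Q -> (P -> S)).
      branch 2.1 (add !P, (!Q -> (P -> S))):
        (!R == ((!S || R) == (!R -> Q))): β-rule — branch into !R, ((!S || R) == (!R -> Q))  //  !!R, !((!S || R) == (!R -> Q)).
          branch 2.1.1 (add !R, ((!S || R) == (!R -> Q))):
            (!Q -> (P -> S)): β-rule — branch into !!Q  //  (P -> S).
              branch 2.1.1.1 (add !!Q):
                ((!S || R) == (!R -> Q)): β-rule — branch into (!S || R), (!R -> Q)  //  !(!S || R), !(!R -> Q).
                  branch 2.1.1.1.1 (add (!S || R), (!R -> Q)):
                    (!S || R): β-rule — branch into !S  //  R.
                      branch 2.1.1.1.1.1 (add !S):
                        (!R -> Q): β-rule — branch into !!R  //  Q.
                          branch 2.1.1.1.1.1.1 (add !!R):
                            × closes — contains both R and !R.
                          branch 2.1.1.1.1.1.2 (add Q):
                            ○ open, literals {P=F, Q=T, R=F, S=F}.
                      branch 2.1.1.1.1.2 (add R):
                        × closes — contains both R and !R.
                  branch 2.1.1.1.2 (add !(!S || R), !(!R -> Q)):
                    !(!S || R): α-rule — add !!S, !R.
                    × closes — contains both S and !S.
              branch 2.1.1.2 (add (P -> S)):
                ((!S || R) == (!R -> Q)): β-rule — branch into (!S || R), (!R -> Q)  //  !(!S || R), !(!R -> Q).
                  branch 2.1.1.2.1 (add (!S || R), (!R -> Q)):
                    (P -> S): β-rule — branch into !P  //  S.
                      branch 2.1.1.2.1.1 (add !P):
                        (!S || R): β-rule — branch into !S  //  R.
                          branch 2.1.1.2.1.1.1 (add !S):
                            (!R -> Q): β-rule — branch into !!R  //  Q.
                              branch 2.1.1.2.1.1.1.1 (add !!R):
                                × closes — contains both R and !R.
                              branch 2.1.1.2.1.1.1.2 (add Q):
                                ○ open, literals {P=F, Q=T, R=F, S=F}.
                          branch 2.1.1.2.1.1.2 (add R):
                            × closes — contains both R and !R.
                      branch 2.1.1.2.1.2 (add S):
                        × closes — contains both S and !S.
                  branch 2.1.1.2.2 (add !(!S || R), !(!R -> Q)):
                    !(!S || R): α-rule — add !!S, !R.
                    × closes — contains both S and !S.
          branch 2.1.2 (add !!R, !((!S || R) == (!R -> Q))):
            × closes — contains both R and !R.
      branch 2.2 (add !!P, !(!Q -> (P -> S))):
        !(!Q -> (P -> S)): α-rule — add !Q, !(P -> S).
        !(P -> S): α-rule — add P, !S.
        (!R == ((!S || R) == (!R -> Q))): β-rule — branch into !R, ((!S || R) == (!R -> Q))  //  !!R, !((!S || R) == (!R -> Q)).
          branch 2.2.1 (add !R, ((!S || R) == (!R -> Q))):
            ((!S || R) == (!R -> Q)): β-rule — branch into (!S || R), (!R -> Q)  //  !(!S || R), !(!R -> Q).
              branch 2.2.1.1 (add (!S || R), (!R -> Q)):
                (!S || R): β-rule — branch into !S  //  R.
                  branch 2.2.1.1.1 (add !S):
                    (!R -> Q): β-rule — branch into !!R  //  Q.
                      branch 2.2.1.1.1.1 (add !!R):
                        × closes — contains both R and !R.
                      branch 2.2.1.1.1.2 (add Q):
                        × closes — contains both Q and !Q.
                  branch 2.2.1.1.2 (add R):
                    × closes — contains both R and !R.
              branch 2.2.1.2 (add !(!S || R), !(!R -> Q)):
                !(!S || R): α-rule — add !!S, !R.
                × closes — contains both S and !S.
          branch 2.2.2 (add !!R, !((!S || R) == (!R -> Q))):
            × closes — contains both R and !R.
20 branches closed, 2 open.
Each open branch fixes some atoms; the unmentioned ones are free. Counting distinct full assignments: branch {P=F, Q=T, R=F, S=F} (none free) contributes 1 new; branch {P=F, Q=T, R=F, S=F} (none free) contributes 0 new. Total: 1.

1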